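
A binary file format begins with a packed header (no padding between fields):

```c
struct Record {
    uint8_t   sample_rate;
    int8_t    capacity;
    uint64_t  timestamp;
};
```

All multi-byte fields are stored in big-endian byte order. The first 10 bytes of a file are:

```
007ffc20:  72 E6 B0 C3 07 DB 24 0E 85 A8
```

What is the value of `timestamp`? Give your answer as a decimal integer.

`timestamp` follows `sample_rate` (1 B), `capacity` (1 B), so it starts at offset 1 + 1 = 2 and occupies 8 bytes.
Bytes at offsets 2..9: B0 C3 07 DB 24 0E 85 A8.
In big-endian order the high byte comes first in memory.
The bytes are already most-significant first: 0xB0C307DB240E85A8.
0xB0C307DB240E85A8 = 12737032808918058408.

12737032808918058408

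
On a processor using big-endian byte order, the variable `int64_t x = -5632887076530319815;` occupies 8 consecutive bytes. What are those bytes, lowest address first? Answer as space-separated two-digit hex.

Two's complement of -5632887076530319815 in 64 bits: 5632887076530319815 = 0x4E2C08F3A87A71C7; invert → 0xB1D3F70C57858E38; add 1 → 0xB1D3F70C57858E39.
Split into bytes (most-significant first): B1 D3 F7 0C 57 85 8E 39.
Big-endian: lowest address holds the most-significant byte.
So the memory order matches the most-significant-first order: B1 D3 F7 0C 57 85 8E 39.

B1 D3 F7 0C 57 85 8E 39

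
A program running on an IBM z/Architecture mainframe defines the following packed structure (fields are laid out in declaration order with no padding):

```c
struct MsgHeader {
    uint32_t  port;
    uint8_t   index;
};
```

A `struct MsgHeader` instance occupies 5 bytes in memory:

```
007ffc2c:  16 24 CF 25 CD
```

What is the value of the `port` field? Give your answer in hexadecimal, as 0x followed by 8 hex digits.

`port` is the first field, at byte offset 0, occupying 4 bytes.
Bytes at offsets 0..3: 16 24 CF 25.
Big-endian stores the most-significant byte at the lowest address.
The bytes are already most-significant first: 0x1624CF25.

0x1624CF25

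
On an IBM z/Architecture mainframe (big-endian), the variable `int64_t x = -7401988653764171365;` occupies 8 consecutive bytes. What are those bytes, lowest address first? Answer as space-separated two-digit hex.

Two's complement of -7401988653764171365 in 64 bits: 7401988653764171365 = 0x66B925769315D665; invert → 0x9946DA896CEA299A; add 1 → 0x9946DA896CEA299B.
Split into bytes (most-significant first): 99 46 DA 89 6C EA 29 9B.
In big-endian order the high byte comes first in memory.
So the memory order matches the most-significant-first order: 99 46 DA 89 6C EA 29 9B.

99 46 DA 89 6C EA 29 9B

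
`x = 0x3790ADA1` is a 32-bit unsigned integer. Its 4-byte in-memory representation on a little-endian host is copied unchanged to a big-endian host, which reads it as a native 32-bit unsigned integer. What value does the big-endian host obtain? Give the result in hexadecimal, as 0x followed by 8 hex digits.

0xA1AD9037

Stored little-endian, the bytes at ascending addresses are A1 AD 90 37.
Read back as big-endian, the last byte is least significant, giving 0xA1AD9037.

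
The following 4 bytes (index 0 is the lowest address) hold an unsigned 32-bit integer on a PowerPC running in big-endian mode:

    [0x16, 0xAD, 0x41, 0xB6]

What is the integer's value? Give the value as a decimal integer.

Big-endian stores the most-significant byte at the lowest address.
The bytes are already most-significant first: 0x16AD41B6.
0x16AD41B6 = 380453302.

380453302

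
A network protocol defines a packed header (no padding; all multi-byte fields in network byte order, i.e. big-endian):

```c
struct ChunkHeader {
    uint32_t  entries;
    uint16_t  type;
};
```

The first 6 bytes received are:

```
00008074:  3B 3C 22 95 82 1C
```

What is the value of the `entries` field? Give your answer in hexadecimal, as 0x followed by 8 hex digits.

`entries` is the first field, at byte offset 0, occupying 4 bytes.
Bytes at offsets 0..3: 3B 3C 22 95.
In big-endian order the high byte comes first in memory.
The bytes are already most-significant first: 0x3B3C2295.

0x3B3C2295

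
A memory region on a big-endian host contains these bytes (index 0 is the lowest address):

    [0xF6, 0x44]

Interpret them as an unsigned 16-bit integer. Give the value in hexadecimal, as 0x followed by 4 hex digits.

In big-endian order the high byte comes first in memory.
The bytes are already most-significant first: 0xF644.

0xF644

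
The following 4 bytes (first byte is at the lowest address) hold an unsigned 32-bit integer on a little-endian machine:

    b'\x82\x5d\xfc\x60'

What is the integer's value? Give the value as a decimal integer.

1627151746

Little-endian stores the least-significant byte at the lowest address.
Reassemble most-significant byte first: 60 FC 5D 82 → 0x60FC5D82.
0x60FC5D82 = 1627151746.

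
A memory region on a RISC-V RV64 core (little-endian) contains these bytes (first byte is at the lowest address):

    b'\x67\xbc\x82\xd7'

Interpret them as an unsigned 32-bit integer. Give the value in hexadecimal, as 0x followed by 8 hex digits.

0xD782BC67

In little-endian order the low byte comes first in memory.
Reassemble most-significant byte first: D7 82 BC 67 → 0xD782BC67.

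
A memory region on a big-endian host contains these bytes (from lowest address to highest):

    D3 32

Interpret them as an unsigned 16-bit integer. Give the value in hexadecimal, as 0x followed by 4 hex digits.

Big-endian stores the most-significant byte at the lowest address.
The bytes are already most-significant first: 0xD332.

0xD332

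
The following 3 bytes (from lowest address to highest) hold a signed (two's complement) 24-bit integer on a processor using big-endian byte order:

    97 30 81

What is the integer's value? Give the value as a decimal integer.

Big-endian: lowest address holds the most-significant byte.
The bytes are already most-significant first: 0x973081.
Top bit is set, so as a signed 24-bit value this is 0x973081 − 2^24 = -6868863.

-6868863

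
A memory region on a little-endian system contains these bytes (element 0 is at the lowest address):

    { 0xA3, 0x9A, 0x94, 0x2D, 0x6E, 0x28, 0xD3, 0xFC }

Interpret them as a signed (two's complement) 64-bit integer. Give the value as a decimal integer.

-228794702389536093

Little-endian stores the least-significant byte at the lowest address.
Reassemble most-significant byte first: FC D3 28 6E 2D 94 9A A3 → 0xFCD3286E2D949AA3.
Top bit is set, so as a signed 64-bit value this is 0xFCD3286E2D949AA3 − 2^64 = -228794702389536093.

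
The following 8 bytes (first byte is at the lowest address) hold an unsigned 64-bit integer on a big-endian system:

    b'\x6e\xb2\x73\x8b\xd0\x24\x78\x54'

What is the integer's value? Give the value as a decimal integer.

In big-endian order the high byte comes first in memory.
The bytes are already most-significant first: 0x6EB2738BD0247854.
0x6EB2738BD0247854 = 7976564934356269140.

7976564934356269140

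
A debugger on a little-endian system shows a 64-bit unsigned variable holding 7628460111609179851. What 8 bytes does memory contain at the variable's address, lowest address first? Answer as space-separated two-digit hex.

CB AE B3 DF 0D BC DD 69

7628460111609179851 in hexadecimal, padded to 64 bits, is 0x69DDBC0DDFB3AECB.
Split into bytes (most-significant first): 69 DD BC 0D DF B3 AE CB.
Little-endian: lowest address holds the least-significant byte.
So at ascending addresses the bytes are CB AE B3 DF 0D BC DD 69.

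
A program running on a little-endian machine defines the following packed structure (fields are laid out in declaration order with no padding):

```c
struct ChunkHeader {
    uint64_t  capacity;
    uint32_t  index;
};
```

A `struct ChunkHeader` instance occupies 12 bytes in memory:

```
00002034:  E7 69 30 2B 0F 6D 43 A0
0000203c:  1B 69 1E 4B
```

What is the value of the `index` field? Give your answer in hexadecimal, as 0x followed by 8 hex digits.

`index` follows `capacity` (8 bytes), so it starts at byte offset 8 and occupies 4 bytes.
Bytes at offsets 8..11: 1B 69 1E 4B.
Little-endian: lowest address holds the least-significant byte.
Reassemble most-significant byte first: 4B 1E 69 1B → 0x4B1E691B.

0x4B1E691B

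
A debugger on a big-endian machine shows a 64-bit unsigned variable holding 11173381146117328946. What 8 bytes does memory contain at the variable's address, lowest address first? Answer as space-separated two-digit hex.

9B 0F D2 F4 0A 5E D0 32

11173381146117328946 in hexadecimal, padded to 64 bits, is 0x9B0FD2F40A5ED032.
Split into bytes (most-significant first): 9B 0F D2 F4 0A 5E D0 32.
Big-endian stores the most-significant byte at the lowest address.
So the memory order matches the most-significant-first order: 9B 0F D2 F4 0A 5E D0 32.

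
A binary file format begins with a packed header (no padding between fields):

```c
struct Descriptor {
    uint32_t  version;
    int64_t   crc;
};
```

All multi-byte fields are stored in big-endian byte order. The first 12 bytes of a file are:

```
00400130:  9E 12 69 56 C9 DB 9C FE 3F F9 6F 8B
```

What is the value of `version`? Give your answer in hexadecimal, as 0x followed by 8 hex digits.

`version` is the first field, at byte offset 0, occupying 4 bytes.
Bytes at offsets 0..3: 9E 12 69 56.
Big-endian stores the most-significant byte at the lowest address.
The bytes are already most-significant first: 0x9E126956.

0x9E126956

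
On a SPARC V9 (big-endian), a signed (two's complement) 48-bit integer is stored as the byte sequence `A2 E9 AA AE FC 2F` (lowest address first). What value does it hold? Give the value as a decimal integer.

-102350502036433

Big-endian: lowest address holds the most-significant byte.
The bytes are already most-significant first: 0xA2E9AAAEFC2F.
Top bit is set, so as a signed 48-bit value this is 0xA2E9AAAEFC2F − 2^48 = -102350502036433.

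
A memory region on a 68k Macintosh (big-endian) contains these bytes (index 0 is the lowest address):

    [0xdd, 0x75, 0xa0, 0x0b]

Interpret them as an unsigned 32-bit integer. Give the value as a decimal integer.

Big-endian: lowest address holds the most-significant byte.
The bytes are already most-significant first: 0xDD75A00B.
0xDD75A00B = 3715473419.

3715473419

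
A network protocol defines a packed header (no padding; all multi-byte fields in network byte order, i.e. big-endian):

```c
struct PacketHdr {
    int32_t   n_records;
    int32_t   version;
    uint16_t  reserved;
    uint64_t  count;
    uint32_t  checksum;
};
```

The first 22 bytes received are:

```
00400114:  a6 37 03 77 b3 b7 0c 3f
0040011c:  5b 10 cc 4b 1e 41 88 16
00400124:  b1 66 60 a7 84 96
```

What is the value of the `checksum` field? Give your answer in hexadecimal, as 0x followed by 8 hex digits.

0x60A78496

`checksum` follows `n_records` (4 B), `version` (4 B), `reserved` (2 B), `count` (8 B), so it starts at offset 4 + 4 + 2 + 8 = 18 and occupies 4 bytes.
Bytes at offsets 18..21: 60 A7 84 96.
Big-endian: lowest address holds the most-significant byte.
The bytes are already most-significant first: 0x60A78496.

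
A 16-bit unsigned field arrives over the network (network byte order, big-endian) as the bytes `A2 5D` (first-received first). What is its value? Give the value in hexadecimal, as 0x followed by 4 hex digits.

0xA25D

Big-endian stores the most-significant byte at the lowest address.
The bytes are already most-significant first: 0xA25D.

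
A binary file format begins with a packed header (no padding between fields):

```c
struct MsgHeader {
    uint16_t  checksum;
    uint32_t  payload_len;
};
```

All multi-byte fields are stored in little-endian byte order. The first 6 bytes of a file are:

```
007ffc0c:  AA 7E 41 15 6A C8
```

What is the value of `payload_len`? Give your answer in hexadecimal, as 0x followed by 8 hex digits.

`payload_len` follows `checksum` (2 bytes), so it starts at byte offset 2 and occupies 4 bytes.
Bytes at offsets 2..5: 41 15 6A C8.
Little-endian stores the least-significant byte at the lowest address.
Reassemble most-significant byte first: C8 6A 15 41 → 0xC86A1541.

0xC86A1541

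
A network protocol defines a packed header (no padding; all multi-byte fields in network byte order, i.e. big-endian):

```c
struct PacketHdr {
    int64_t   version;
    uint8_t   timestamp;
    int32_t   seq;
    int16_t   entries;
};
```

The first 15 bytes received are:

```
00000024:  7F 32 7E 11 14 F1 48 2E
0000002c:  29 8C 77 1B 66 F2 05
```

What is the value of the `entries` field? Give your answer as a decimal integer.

`entries` follows `version` (8 B), `timestamp` (1 B), `seq` (4 B), so it starts at offset 8 + 1 + 4 = 13 and occupies 2 bytes.
Bytes at offsets 13..14: F2 05.
Big-endian: lowest address holds the most-significant byte.
The bytes are already most-significant first: 0xF205.
Top bit is set, so as a signed 16-bit value this is 0xF205 − 2^16 = -3579.

-3579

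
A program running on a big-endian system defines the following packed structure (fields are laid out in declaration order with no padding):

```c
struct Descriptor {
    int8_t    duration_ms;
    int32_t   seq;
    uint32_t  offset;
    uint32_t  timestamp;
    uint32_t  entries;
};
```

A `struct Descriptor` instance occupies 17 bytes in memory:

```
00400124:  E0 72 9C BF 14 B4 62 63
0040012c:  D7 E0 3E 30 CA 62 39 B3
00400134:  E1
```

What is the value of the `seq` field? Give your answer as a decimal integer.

`seq` follows `duration_ms` (1 byte), so it starts at byte offset 1 and occupies 4 bytes.
Bytes at offsets 1..4: 72 9C BF 14.
Big-endian stores the most-significant byte at the lowest address.
The bytes are already most-significant first: 0x729CBF14.
0x729CBF14 = 1922875156.

1922875156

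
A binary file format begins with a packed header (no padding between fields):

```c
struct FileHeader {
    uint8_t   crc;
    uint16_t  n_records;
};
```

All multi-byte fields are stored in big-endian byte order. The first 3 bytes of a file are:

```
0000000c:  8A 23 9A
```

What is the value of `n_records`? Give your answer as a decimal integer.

9114

`n_records` follows `crc` (1 byte), so it starts at byte offset 1 and occupies 2 bytes.
Bytes at offsets 1..2: 23 9A.
Big-endian stores the most-significant byte at the lowest address.
The bytes are already most-significant first: 0x239A.
0x239A = 9114.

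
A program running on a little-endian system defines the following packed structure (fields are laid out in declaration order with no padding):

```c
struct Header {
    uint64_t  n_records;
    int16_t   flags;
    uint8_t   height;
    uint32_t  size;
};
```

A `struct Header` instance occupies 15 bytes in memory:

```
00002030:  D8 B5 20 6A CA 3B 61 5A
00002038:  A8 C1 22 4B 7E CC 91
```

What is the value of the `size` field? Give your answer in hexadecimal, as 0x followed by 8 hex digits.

`size` follows `n_records` (8 B), `flags` (2 B), `height` (1 B), so it starts at offset 8 + 2 + 1 = 11 and occupies 4 bytes.
Bytes at offsets 11..14: 4B 7E CC 91.
In little-endian order the low byte comes first in memory.
Reassemble most-significant byte first: 91 CC 7E 4B → 0x91CC7E4B.

0x91CC7E4B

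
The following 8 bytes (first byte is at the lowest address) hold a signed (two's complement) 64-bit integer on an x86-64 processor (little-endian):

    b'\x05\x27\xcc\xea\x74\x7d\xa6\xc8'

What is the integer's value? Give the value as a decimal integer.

-3988362478881069307

In little-endian order the low byte comes first in memory.
Reassemble most-significant byte first: C8 A6 7D 74 EA CC 27 05 → 0xC8A67D74EACC2705.
Top bit is set, so as a signed 64-bit value this is 0xC8A67D74EACC2705 − 2^64 = -3988362478881069307.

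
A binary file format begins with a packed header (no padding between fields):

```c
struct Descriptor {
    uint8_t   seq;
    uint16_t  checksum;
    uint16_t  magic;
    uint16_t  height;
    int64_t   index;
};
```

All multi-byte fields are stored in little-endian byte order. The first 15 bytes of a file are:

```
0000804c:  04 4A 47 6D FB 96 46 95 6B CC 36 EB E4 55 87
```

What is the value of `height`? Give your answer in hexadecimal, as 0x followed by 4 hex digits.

`height` follows `seq` (1 B), `checksum` (2 B), `magic` (2 B), so it starts at offset 1 + 2 + 2 = 5 and occupies 2 bytes.
Bytes at offsets 5..6: 96 46.
Little-endian: lowest address holds the least-significant byte.
Reassemble most-significant byte first: 46 96 → 0x4696.

0x4696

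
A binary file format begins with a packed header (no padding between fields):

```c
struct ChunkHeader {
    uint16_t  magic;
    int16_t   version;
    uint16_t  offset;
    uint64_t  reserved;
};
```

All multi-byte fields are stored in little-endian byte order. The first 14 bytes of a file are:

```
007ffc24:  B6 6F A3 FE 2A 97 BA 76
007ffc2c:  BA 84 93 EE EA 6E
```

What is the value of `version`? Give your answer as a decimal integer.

-349

`version` follows `magic` (2 bytes), so it starts at byte offset 2 and occupies 2 bytes.
Bytes at offsets 2..3: A3 FE.
Little-endian: lowest address holds the least-significant byte.
Reassemble most-significant byte first: FE A3 → 0xFEA3.
Top bit is set, so as a signed 16-bit value this is 0xFEA3 − 2^16 = -349.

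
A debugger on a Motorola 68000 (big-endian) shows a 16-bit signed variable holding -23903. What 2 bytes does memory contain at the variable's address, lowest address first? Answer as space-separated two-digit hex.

A2 A1

Two's complement of -23903 in 16 bits: 23903 = 0x5D5F; invert → 0xA2A0; add 1 → 0xA2A1.
Split into bytes (most-significant first): A2 A1.
In big-endian order the high byte comes first in memory.
So the memory order matches the most-significant-first order: A2 A1.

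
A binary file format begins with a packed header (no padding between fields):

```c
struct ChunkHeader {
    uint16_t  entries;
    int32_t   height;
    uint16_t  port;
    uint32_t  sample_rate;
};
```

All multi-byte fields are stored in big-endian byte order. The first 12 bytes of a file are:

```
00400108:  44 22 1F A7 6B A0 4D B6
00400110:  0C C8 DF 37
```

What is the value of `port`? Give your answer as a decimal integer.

`port` follows `entries` (2 B), `height` (4 B), so it starts at offset 2 + 4 = 6 and occupies 2 bytes.
Bytes at offsets 6..7: 4D B6.
Big-endian: lowest address holds the most-significant byte.
The bytes are already most-significant first: 0x4DB6.
0x4DB6 = 19894.

19894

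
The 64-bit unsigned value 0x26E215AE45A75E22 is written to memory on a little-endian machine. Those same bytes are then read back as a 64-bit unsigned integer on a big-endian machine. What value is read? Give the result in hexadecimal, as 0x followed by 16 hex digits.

Stored little-endian, the bytes at ascending addresses are 22 5E A7 45 AE 15 E2 26.
Read back as big-endian, the last byte is least significant, giving 0x225EA745AE15E226.

0x225EA745AE15E226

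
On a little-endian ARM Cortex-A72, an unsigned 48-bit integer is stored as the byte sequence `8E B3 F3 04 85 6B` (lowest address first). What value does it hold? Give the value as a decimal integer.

118219057902478

In little-endian order the low byte comes first in memory.
Reassemble most-significant byte first: 6B 85 04 F3 B3 8E → 0x6B8504F3B38E.
0x6B8504F3B38E = 118219057902478.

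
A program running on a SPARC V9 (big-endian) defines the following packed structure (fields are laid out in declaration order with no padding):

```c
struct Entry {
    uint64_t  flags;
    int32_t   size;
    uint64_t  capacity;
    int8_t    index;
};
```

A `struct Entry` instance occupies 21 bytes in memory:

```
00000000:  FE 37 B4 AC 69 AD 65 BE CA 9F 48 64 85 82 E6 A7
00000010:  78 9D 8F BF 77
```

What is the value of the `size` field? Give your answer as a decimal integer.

-895530908

`size` follows `flags` (8 bytes), so it starts at byte offset 8 and occupies 4 bytes.
Bytes at offsets 8..11: CA 9F 48 64.
Big-endian: lowest address holds the most-significant byte.
The bytes are already most-significant first: 0xCA9F4864.
Top bit is set, so as a signed 32-bit value this is 0xCA9F4864 − 2^32 = -895530908.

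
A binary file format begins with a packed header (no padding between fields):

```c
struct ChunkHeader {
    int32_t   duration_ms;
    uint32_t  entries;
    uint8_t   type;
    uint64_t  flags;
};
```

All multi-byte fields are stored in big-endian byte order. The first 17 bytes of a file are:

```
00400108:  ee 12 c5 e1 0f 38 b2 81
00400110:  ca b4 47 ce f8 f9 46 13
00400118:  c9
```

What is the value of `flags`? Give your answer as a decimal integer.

12990579218902815689

`flags` follows `duration_ms` (4 B), `entries` (4 B), `type` (1 B), so it starts at offset 4 + 4 + 1 = 9 and occupies 8 bytes.
Bytes at offsets 9..16: B4 47 CE F8 F9 46 13 C9.
In big-endian order the high byte comes first in memory.
The bytes are already most-significant first: 0xB447CEF8F94613C9.
0xB447CEF8F94613C9 = 12990579218902815689.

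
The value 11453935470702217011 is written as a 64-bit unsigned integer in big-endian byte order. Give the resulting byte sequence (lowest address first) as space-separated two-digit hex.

9E F4 8D A0 03 73 C7 33

11453935470702217011 in hexadecimal, padded to 64 bits, is 0x9EF48DA00373C733.
Split into bytes (most-significant first): 9E F4 8D A0 03 73 C7 33.
Big-endian: lowest address holds the most-significant byte.
So the memory order matches the most-significant-first order: 9E F4 8D A0 03 73 C7 33.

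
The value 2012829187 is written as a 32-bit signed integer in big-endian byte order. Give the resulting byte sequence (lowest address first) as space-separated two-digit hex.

77 F9 56 03

2012829187 in hexadecimal, padded to 32 bits, is 0x77F95603.
Split into bytes (most-significant first): 77 F9 56 03.
In big-endian order the high byte comes first in memory.
So the memory order matches the most-significant-first order: 77 F9 56 03.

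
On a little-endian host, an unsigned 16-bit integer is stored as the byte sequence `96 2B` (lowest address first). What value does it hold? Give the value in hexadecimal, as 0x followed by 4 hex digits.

0x2B96

Little-endian stores the least-significant byte at the lowest address.
Reassemble most-significant byte first: 2B 96 → 0x2B96.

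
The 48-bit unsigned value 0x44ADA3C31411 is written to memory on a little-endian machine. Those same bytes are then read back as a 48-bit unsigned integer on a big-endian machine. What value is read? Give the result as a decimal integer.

Stored little-endian, the bytes at ascending addresses are 11 14 C3 A3 AD 44.
Read back as big-endian, the last byte is least significant, giving 0x1114C3A3AD44.
0x1114C3A3AD44 = 18780879301956.

18780879301956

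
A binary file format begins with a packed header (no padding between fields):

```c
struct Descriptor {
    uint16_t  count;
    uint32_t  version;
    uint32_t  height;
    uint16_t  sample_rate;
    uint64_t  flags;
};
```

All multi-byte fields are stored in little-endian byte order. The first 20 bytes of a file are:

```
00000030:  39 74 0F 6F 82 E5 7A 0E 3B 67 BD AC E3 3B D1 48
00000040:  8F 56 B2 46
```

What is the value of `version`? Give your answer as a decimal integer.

3850530575

`version` follows `count` (2 bytes), so it starts at byte offset 2 and occupies 4 bytes.
Bytes at offsets 2..5: 0F 6F 82 E5.
In little-endian order the low byte comes first in memory.
Reassemble most-significant byte first: E5 82 6F 0F → 0xE5826F0F.
0xE5826F0F = 3850530575.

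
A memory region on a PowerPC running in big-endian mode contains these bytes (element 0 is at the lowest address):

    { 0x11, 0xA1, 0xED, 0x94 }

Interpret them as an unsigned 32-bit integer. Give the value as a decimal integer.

295824788

In big-endian order the high byte comes first in memory.
The bytes are already most-significant first: 0x11A1ED94.
0x11A1ED94 = 295824788.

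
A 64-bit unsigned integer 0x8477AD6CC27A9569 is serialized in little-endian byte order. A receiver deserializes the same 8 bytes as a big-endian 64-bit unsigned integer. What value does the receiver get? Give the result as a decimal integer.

7608122120977872772

Stored little-endian, the bytes at ascending addresses are 69 95 7A C2 6C AD 77 84.
Read back as big-endian, the last byte is least significant, giving 0x69957AC26CAD7784.
0x69957AC26CAD7784 = 7608122120977872772.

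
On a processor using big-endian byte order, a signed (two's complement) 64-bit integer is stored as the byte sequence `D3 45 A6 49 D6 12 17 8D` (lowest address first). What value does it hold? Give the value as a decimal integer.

-3222987122259388531

In big-endian order the high byte comes first in memory.
The bytes are already most-significant first: 0xD345A649D612178D.
Top bit is set, so as a signed 64-bit value this is 0xD345A649D612178D − 2^64 = -3222987122259388531.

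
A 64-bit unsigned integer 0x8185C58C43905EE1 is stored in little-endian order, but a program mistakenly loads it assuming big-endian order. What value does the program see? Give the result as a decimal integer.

Stored little-endian, the bytes at ascending addresses are E1 5E 90 43 8C C5 85 81.
Read back as big-endian, the last byte is least significant, giving 0xE15E90438CC58581.
0xE15E90438CC58581 = 16239575926143550849.

16239575926143550849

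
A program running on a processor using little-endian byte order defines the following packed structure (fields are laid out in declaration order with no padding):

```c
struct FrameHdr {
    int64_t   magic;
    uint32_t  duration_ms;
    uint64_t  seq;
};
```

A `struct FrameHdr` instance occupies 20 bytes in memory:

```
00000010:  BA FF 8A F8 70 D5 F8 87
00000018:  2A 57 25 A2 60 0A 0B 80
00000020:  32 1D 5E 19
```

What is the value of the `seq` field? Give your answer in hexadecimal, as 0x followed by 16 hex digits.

`seq` follows `magic` (8 B), `duration_ms` (4 B), so it starts at offset 8 + 4 = 12 and occupies 8 bytes.
Bytes at offsets 12..19: 60 0A 0B 80 32 1D 5E 19.
Little-endian stores the least-significant byte at the lowest address.
Reassemble most-significant byte first: 19 5E 1D 32 80 0B 0A 60 → 0x195E1D32800B0A60.

0x195E1D32800B0A60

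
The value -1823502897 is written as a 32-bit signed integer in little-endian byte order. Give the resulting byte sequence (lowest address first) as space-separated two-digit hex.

CF 8D 4F 93

Two's complement of -1823502897 in 32 bits: 1823502897 = 0x6CB07231; invert → 0x934F8DCE; add 1 → 0x934F8DCF.
Split into bytes (most-significant first): 93 4F 8D CF.
In little-endian order the low byte comes first in memory.
So at ascending addresses the bytes are CF 8D 4F 93.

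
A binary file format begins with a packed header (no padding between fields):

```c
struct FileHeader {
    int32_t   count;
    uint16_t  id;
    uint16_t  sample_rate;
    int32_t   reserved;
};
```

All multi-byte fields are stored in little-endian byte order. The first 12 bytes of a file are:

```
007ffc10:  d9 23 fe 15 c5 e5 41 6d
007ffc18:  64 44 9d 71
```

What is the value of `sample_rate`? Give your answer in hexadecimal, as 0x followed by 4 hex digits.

`sample_rate` follows `count` (4 B), `id` (2 B), so it starts at offset 4 + 2 = 6 and occupies 2 bytes.
Bytes at offsets 6..7: 41 6D.
In little-endian order the low byte comes first in memory.
Reassemble most-significant byte first: 6D 41 → 0x6D41.

0x6D41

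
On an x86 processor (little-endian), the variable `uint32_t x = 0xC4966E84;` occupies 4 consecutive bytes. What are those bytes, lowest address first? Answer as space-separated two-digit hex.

84 6E 96 C4

Split into bytes (most-significant first): C4 96 6E 84.
Little-endian stores the least-significant byte at the lowest address.
So at ascending addresses the bytes are 84 6E 96 C4.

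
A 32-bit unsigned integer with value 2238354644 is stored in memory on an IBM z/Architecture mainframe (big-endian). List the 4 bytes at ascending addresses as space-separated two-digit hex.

85 6A 94 D4

2238354644 in hexadecimal, padded to 32 bits, is 0x856A94D4.
Split into bytes (most-significant first): 85 6A 94 D4.
Big-endian stores the most-significant byte at the lowest address.
So the memory order matches the most-significant-first order: 85 6A 94 D4.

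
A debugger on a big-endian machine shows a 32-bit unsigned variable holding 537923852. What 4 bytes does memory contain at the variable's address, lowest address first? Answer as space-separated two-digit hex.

537923852 in hexadecimal, padded to 32 bits, is 0x2010110C.
Split into bytes (most-significant first): 20 10 11 0C.
In big-endian order the high byte comes first in memory.
So the memory order matches the most-significant-first order: 20 10 11 0C.

20 10 11 0C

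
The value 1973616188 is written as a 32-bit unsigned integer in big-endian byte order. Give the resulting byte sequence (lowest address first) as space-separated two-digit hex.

75 A2 FE 3C

1973616188 in hexadecimal, padded to 32 bits, is 0x75A2FE3C.
Split into bytes (most-significant first): 75 A2 FE 3C.
In big-endian order the high byte comes first in memory.
So the memory order matches the most-significant-first order: 75 A2 FE 3C.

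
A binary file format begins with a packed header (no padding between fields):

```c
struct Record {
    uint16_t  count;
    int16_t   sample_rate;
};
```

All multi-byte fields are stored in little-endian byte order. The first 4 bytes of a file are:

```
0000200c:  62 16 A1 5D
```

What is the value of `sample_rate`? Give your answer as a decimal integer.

`sample_rate` follows `count` (2 bytes), so it starts at byte offset 2 and occupies 2 bytes.
Bytes at offsets 2..3: A1 5D.
In little-endian order the low byte comes first in memory.
Reassemble most-significant byte first: 5D A1 → 0x5DA1.
0x5DA1 = 23969.

23969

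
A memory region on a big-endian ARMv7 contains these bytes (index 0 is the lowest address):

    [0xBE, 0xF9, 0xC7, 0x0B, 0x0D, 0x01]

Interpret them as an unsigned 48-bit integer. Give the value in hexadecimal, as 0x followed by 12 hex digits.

In big-endian order the high byte comes first in memory.
The bytes are already most-significant first: 0xBEF9C70B0D01.

0xBEF9C70B0D01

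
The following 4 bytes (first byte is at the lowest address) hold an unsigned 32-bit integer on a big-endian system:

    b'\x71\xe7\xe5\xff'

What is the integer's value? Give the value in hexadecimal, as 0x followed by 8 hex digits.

Big-endian stores the most-significant byte at the lowest address.
The bytes are already most-significant first: 0x71E7E5FF.

0x71E7E5FF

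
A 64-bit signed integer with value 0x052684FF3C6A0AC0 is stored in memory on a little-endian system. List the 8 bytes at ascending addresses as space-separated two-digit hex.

C0 0A 6A 3C FF 84 26 05

Split into bytes (most-significant first): 05 26 84 FF 3C 6A 0A C0.
In little-endian order the low byte comes first in memory.
So at ascending addresses the bytes are C0 0A 6A 3C FF 84 26 05.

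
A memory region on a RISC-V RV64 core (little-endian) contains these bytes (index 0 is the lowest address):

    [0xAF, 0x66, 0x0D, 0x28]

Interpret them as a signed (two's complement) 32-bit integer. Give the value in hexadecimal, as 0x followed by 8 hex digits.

0x280D66AF

Little-endian: lowest address holds the least-significant byte.
Reassemble most-significant byte first: 28 0D 66 AF → 0x280D66AF.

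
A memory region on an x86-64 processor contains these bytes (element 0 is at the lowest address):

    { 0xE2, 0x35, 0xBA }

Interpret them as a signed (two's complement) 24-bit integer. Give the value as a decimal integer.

Little-endian: lowest address holds the least-significant byte.
Reassemble most-significant byte first: BA 35 E2 → 0xBA35E2.
Top bit is set, so as a signed 24-bit value this is 0xBA35E2 − 2^24 = -4573726.

-4573726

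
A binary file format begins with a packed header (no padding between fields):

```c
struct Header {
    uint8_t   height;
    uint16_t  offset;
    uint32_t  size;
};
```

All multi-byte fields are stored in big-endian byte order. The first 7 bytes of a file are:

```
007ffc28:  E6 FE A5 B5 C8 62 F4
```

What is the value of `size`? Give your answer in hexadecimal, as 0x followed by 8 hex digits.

0xB5C862F4

`size` follows `height` (1 B), `offset` (2 B), so it starts at offset 1 + 2 = 3 and occupies 4 bytes.
Bytes at offsets 3..6: B5 C8 62 F4.
Big-endian stores the most-significant byte at the lowest address.
The bytes are already most-significant first: 0xB5C862F4.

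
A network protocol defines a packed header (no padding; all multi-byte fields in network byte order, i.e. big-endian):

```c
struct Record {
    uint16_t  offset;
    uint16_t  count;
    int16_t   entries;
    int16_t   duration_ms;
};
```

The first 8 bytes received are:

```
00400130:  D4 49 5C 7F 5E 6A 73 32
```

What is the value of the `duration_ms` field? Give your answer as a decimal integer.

29490

`duration_ms` follows `offset` (2 B), `count` (2 B), `entries` (2 B), so it starts at offset 2 + 2 + 2 = 6 and occupies 2 bytes.
Bytes at offsets 6..7: 73 32.
Big-endian stores the most-significant byte at the lowest address.
The bytes are already most-significant first: 0x7332.
0x7332 = 29490.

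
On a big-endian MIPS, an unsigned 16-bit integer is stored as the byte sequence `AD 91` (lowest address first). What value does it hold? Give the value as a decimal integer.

44433

Big-endian: lowest address holds the most-significant byte.
The bytes are already most-significant first: 0xAD91.
0xAD91 = 44433.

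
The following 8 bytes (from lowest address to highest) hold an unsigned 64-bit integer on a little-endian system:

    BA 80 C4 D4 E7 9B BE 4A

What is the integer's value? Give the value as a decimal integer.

Little-endian stores the least-significant byte at the lowest address.
Reassemble most-significant byte first: 4A BE 9B E7 D4 C4 80 BA → 0x4ABE9BE7D4C480BA.
0x4ABE9BE7D4C480BA = 5385913624391090362.

5385913624391090362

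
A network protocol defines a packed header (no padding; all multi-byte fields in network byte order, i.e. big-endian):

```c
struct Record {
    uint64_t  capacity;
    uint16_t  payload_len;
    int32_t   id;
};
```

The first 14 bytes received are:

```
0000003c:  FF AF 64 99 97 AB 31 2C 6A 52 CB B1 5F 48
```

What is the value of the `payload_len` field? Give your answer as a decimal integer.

`payload_len` follows `capacity` (8 bytes), so it starts at byte offset 8 and occupies 2 bytes.
Bytes at offsets 8..9: 6A 52.
Big-endian stores the most-significant byte at the lowest address.
The bytes are already most-significant first: 0x6A52.
0x6A52 = 27218.

27218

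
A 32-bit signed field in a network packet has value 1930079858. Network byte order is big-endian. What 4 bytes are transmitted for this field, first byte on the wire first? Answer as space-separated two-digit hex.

1930079858 in hexadecimal, padded to 32 bits, is 0x730AAE72.
Split into bytes (most-significant first): 73 0A AE 72.
Big-endian: lowest address holds the most-significant byte.
So the memory order matches the most-significant-first order: 73 0A AE 72.

73 0A AE 72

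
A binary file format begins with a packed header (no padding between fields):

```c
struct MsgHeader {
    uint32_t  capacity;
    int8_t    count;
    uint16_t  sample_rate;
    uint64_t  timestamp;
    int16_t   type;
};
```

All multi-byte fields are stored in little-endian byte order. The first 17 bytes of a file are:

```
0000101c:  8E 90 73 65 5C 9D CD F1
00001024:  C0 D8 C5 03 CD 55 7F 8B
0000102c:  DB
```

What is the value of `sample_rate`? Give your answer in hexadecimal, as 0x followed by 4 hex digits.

`sample_rate` follows `capacity` (4 B), `count` (1 B), so it starts at offset 4 + 1 = 5 and occupies 2 bytes.
Bytes at offsets 5..6: 9D CD.
In little-endian order the low byte comes first in memory.
Reassemble most-significant byte first: CD 9D → 0xCD9D.

0xCD9D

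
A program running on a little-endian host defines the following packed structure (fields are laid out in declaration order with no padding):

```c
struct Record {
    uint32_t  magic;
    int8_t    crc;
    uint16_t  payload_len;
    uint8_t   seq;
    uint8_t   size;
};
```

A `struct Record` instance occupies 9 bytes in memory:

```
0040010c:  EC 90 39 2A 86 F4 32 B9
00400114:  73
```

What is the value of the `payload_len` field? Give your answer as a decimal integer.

13044

`payload_len` follows `magic` (4 B), `crc` (1 B), so it starts at offset 4 + 1 = 5 and occupies 2 bytes.
Bytes at offsets 5..6: F4 32.
In little-endian order the low byte comes first in memory.
Reassemble most-significant byte first: 32 F4 → 0x32F4.
0x32F4 = 13044.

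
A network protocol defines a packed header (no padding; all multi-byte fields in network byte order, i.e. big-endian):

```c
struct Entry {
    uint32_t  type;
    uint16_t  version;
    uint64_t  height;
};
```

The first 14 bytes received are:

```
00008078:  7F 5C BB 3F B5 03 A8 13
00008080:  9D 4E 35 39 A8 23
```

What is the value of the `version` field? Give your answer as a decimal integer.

46339

`version` follows `type` (4 bytes), so it starts at byte offset 4 and occupies 2 bytes.
Bytes at offsets 4..5: B5 03.
In big-endian order the high byte comes first in memory.
The bytes are already most-significant first: 0xB503.
0xB503 = 46339.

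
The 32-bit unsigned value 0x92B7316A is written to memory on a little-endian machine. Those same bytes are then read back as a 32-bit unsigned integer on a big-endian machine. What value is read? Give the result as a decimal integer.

1781643154

Stored little-endian, the bytes at ascending addresses are 6A 31 B7 92.
Read back as big-endian, the last byte is least significant, giving 0x6A31B792.
0x6A31B792 = 1781643154.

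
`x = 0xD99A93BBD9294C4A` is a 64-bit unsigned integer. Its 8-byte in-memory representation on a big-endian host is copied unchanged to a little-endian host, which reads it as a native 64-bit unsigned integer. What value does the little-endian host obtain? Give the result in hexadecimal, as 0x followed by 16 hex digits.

Stored big-endian, the bytes at ascending addresses are D9 9A 93 BB D9 29 4C 4A.
Read back as little-endian, the first byte is least significant, giving 0x4A4C29D9BB939AD9.

0x4A4C29D9BB939AD9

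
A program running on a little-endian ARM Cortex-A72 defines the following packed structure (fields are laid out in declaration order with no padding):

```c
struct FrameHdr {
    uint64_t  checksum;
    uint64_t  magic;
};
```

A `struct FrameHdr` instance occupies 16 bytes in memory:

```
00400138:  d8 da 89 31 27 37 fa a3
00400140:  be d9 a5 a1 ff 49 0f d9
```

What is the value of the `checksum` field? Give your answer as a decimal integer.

11815817213834287832

`checksum` is the first field, at byte offset 0, occupying 8 bytes.
Bytes at offsets 0..7: D8 DA 89 31 27 37 FA A3.
Little-endian: lowest address holds the least-significant byte.
Reassemble most-significant byte first: A3 FA 37 27 31 89 DA D8 → 0xA3FA37273189DAD8.
0xA3FA37273189DAD8 = 11815817213834287832.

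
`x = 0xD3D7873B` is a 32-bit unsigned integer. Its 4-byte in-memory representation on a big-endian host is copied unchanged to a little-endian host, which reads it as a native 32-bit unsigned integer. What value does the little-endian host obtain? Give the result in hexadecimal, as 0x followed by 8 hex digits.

Stored big-endian, the bytes at ascending addresses are D3 D7 87 3B.
Read back as little-endian, the first byte is least significant, giving 0x3B87D7D3.

0x3B87D7D3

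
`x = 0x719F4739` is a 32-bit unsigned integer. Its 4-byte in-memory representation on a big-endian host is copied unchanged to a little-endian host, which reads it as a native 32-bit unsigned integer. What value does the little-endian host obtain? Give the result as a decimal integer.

Stored big-endian, the bytes at ascending addresses are 71 9F 47 39.
Read back as little-endian, the first byte is least significant, giving 0x39479F71.
0x39479F71 = 960995185.

960995185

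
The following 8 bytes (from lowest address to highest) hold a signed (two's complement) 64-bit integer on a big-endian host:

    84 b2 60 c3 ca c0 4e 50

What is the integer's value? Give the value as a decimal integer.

-8884932720812077488

Big-endian: lowest address holds the most-significant byte.
The bytes are already most-significant first: 0x84B260C3CAC04E50.
Top bit is set, so as a signed 64-bit value this is 0x84B260C3CAC04E50 − 2^64 = -8884932720812077488.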